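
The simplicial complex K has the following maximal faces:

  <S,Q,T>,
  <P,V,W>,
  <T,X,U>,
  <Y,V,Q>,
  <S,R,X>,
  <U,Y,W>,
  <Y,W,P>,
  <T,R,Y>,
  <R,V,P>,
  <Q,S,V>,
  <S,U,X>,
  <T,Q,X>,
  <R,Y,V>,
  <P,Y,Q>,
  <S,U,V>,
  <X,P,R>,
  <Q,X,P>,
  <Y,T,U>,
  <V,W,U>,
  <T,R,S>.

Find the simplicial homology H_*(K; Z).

H_0 = Z,  H_1 = Z ⊕ Z/2,  H_2 = 0.

Order the vertices as P < Q < R < S < T < U < V < W < X < Y. Listing each simplex with vertices in this order, K has dimension 2 with simplices:

  0-simplices (10): P, Q, R, S, T, U, V, W, X, Y
  1-simplices (30): PQ, PR, PV, PW, PX, PY, QS, QT, QV, QX, QY, RS, RT, RV, RX, RY, ST, SU, SV, SX, TU, TX, TY, UV, UW, UX, UY, VW, VY, WY
  2-simplices (20): PQX, PQY, PRV, PRX, PVW, PWY, QST, QSV, QTX, QVY, RST, RSX, RTY, RVY, SUV, SUX, TUX, TUY, UVW, UWY

Hence C_0 ≅ Z^10, C_1 ≅ Z^30, C_2 ≅ Z^20.

The boundary map ∂_1: C_1 → C_0 is given by ∂[p,q] = [q] − [p]. For instance
  ∂SU = U − S.
The resulting 10×30 matrix has rank 9, and its Smith normal form has invariant factors (1,1,1,1,1,1,1,1,1).

The boundary map ∂_2: C_2 → C_1 acts by ∂[p,q,r] = [q,r] − [p,r] + [p,q]. For instance
  ∂SUV = UV − SV + SU,
  ∂PQX = QX − PX + PQ.
As a 30×20 matrix over Z this has rank 20, with invariant factors (1,1,1,1,1,1,1,1,1,1,1,1,1,1,1,1,1,1,1,2).

Computing H_k = (kernel of ∂_k) / (image of ∂_{k+1}):

  H_0: rank C_0 − rank ∂_1 = 10 − 9 = 1, and the invariant factors of ∂_1 are all 1, so H_0 = Z.
  H_1: rank ker ∂_1 − rank ∂_2 = (30 − 9) − 20 = 1, and ∂_2 has invariant factor 2 > 1, so H_1 = Z ⊕ Z/2.
  H_2: rank ker ∂_2 − rank ∂_3 = (20 − 20) − 0 = 0, and there is no ∂_3, so H_2 = 0.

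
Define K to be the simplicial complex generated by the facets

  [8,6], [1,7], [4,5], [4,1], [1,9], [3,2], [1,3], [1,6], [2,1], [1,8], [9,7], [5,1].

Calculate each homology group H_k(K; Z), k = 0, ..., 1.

Order the vertices as 1 < 2 < 3 < 4 < 5 < 6 < 7 < 8 < 9. Listing each simplex with vertices in this order, K has dimension 1 with simplices:

  0-simplices (9): [1], [2], [3], [4], [5], [6], [7], [8], [9]
  1-simplices (12): [1,2], [1,3], [1,4], [1,5], [1,6], [1,7], [1,8], [1,9], [2,3], [4,5], [6,8], [7,9]

giving chain groups C_0 ≅ Z^9, C_1 ≅ Z^12.

∂_1: C_1 → C_0 is given by ∂[p,q] = [q] − [p]. For instance
  ∂[1,6] = [6] − [1].
The resulting 9×12 matrix has rank 8, and its Smith normal form has invariant factors (1,1,1,1,1,1,1,1).

Computing H_k = (kernel of ∂_k) / (image of ∂_{k+1}):

  H_0: rank C_0 − rank ∂_1 = 9 − 8 = 1, and the invariant factors of ∂_1 are all 1, so H_0 ≅ Z.
  H_1: rank ker ∂_1 − rank ∂_2 = (12 − 8) − 0 = 4, and there is no ∂_2, so H_1 ≅ Z^4.

As a check, the Euler characteristic is 9 − 12 = -3, which agrees with 1 − 4 = -3.

H_0 ≅ Z,  H_1 ≅ Z^4.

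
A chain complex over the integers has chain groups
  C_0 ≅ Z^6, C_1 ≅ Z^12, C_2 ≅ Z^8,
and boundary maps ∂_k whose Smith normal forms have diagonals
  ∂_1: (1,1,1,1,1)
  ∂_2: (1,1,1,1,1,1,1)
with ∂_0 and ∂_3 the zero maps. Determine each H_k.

H_0 = Z,  H_1 = 0,  H_2 = Z.

H_0: b_0 = 6 − 0 − 5 = 1; torsion from ∂_1 factors > 1: none. So H_0 = Z.
H_1: b_1 = 12 − 5 − 7 = 0; torsion from ∂_2 factors > 1: none. So H_1 = 0.
H_2: b_2 = 8 − 7 − 0 = 1; torsion from ∂_3 factors > 1: none. So H_2 = Z.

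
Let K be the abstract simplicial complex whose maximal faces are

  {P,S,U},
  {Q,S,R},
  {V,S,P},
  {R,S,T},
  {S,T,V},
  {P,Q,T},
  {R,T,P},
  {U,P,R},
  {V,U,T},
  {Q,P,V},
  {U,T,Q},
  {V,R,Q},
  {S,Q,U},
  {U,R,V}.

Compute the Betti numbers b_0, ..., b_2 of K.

We work with the vertex ordering P < Q < R < S < T < U < V. The simplices of K, each written with vertices in increasing order, are:

  0-simplices (7): P, Q, R, S, T, U, V
  1-simplices (21): PQ, PR, PS, PT, PU, PV, QR, QS, QT, QU, QV, RS, RT, RU, RV, ST, SU, SV, TU, TV, UV
  2-simplices (14): PQT, PQV, PRT, PRU, PSU, PSV, QRS, QRV, QSU, QTU, RST, RUV, STV, TUV

Hence C_0 ≅ Z^7, C_1 ≅ Z^21, C_2 ≅ Z^14.

Boundary ∂_1: C_1 → C_0 is given by ∂[p,q] = [q] − [p]. For instance
  ∂PR = R − P.
The resulting 7×21 matrix has rank 6, and its Smith normal form has invariant factors (1,1,1,1,1,1).

The boundary map ∂_2: C_2 → C_1 acts by ∂[p,q,r] = [q,r] − [p,r] + [p,q]. For instance
  ∂PRU = RU − PU + PR,
  ∂RST = ST − RT + RS.
The resulting 21×14 matrix has rank 13, and its Smith normal form has invariant factors (1,1,1,1,1,1,1,1,1,1,1,1,1).

Now H_k = ker ∂_k / im ∂_{k+1}, so:

  H_0: rank C_0 − rank ∂_1 = 7 − 6 = 1, and the invariant factors of ∂_1 are all 1, so H_0 ≅ Z.
  H_1: rank ker ∂_1 − rank ∂_2 = (21 − 6) − 13 = 2, and the invariant factors of ∂_2 are all 1, so H_1 ≅ Z^2.
  H_2: rank ker ∂_2 − rank ∂_3 = (14 − 13) − 0 = 1, and there is no ∂_3, so H_2 ≅ Z.

(K is a triangulation of the torus T^2.)

Hence the Betti numbers are b_0 = 1, b_1 = 2, b_2 = 1.

b_0 = 1, b_1 = 2, b_2 = 1.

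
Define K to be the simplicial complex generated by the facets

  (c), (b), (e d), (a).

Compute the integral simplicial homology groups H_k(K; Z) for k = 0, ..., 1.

We work with the vertex ordering a < b < c < d < e. The simplices of K, each written with vertices in increasing order, are:

  0-simplices (5): a, b, c, d, e
  1-simplices (1): de

giving chain groups C_0 ≅ Z^5, C_1 ≅ Z^1.

∂_1: C_1 → C_0 is given by ∂[p,q] = [q] − [p]. For instance
  ∂de = e − d.
This gives a 5×1 integer matrix of rank 1; reducing to Smith normal form yields diagonal entries (1).

Reading off H_k = ker ∂_k / im ∂_{k+1}:

  H_0: rank C_0 − rank ∂_1 = 5 − 1 = 4, and the invariant factors of ∂_1 are all 1, so H_0 ≅ Z^4.
  H_1: rank ker ∂_1 − rank ∂_2 = (1 − 1) − 0 = 0, and there is no ∂_2, so H_1 ≅ 0.

As a check, the Euler characteristic is 5 − 1 = 4, which agrees with 4 − 0 = 4.
(K is a triangulation of the disjoint union of the 1-simplex and a set of 3 points.)

H_0 ≅ Z^4,  H_1 = 0.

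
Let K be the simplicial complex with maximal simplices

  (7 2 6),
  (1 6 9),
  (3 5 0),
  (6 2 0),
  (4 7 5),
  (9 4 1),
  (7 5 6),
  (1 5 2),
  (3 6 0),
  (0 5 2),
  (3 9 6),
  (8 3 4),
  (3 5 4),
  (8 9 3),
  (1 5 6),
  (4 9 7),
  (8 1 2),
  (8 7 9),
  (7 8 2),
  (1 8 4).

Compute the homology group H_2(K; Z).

H_2 ≅ 0.

Fix the vertex order 0 < 1 < 2 < 3 < 4 < 5 < 6 < 7 < 8 < 9 and write every simplex with vertices in increasing order. Then dim K = 2 and the simplices of K are:

  0-simplices (10): [0], [1], [2], [3], [4], [5], [6], [7], [8], [9]
  1-simplices (30): (30 of them)
  2-simplices (20): (20 of them)

Hence C_0 ≅ Z^10, C_1 ≅ Z^30, C_2 ≅ Z^20.

The boundary map ∂_1: C_1 → C_0 sends each edge [p,q] (with p < q) to q − p. For instance
  ∂[0,2] = [2] − [0].
This gives a 10×30 integer matrix of rank 9; reducing to Smith normal form yields diagonal entries (1,1,1,1,1,1,1,1,1).

∂_2: C_2 → C_1 acts by ∂[p,q,r] = [q,r] − [p,r] + [p,q]. For instance
  ∂[1,2,8] = [2,8] − [1,8] + [1,2],
  ∂[1,6,9] = [6,9] − [1,9] + [1,6].
The resulting 30×20 matrix has rank 20, and its Smith normal form has invariant factors (1,1,1,1,1,1,1,1,1,1,1,1,1,1,1,1,1,1,1,2).

Computing H_k = (kernel of ∂_k) / (image of ∂_{k+1}):

  H_2: rank ker ∂_2 − rank ∂_3 = (20 − 20) − 0 = 0, and there is no ∂_3, so H_2 = 0.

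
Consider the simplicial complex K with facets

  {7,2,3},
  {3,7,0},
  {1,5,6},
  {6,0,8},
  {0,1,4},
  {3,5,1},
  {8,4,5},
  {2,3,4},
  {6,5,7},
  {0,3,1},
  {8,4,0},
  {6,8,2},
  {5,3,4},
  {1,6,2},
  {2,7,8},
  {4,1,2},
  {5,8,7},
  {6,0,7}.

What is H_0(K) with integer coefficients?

Take the total order 0 < 1 < 2 < 3 < 4 < 5 < 6 < 7 < 8 on the vertex set. Then K (dimension 2) consists of the simplices:

  0-simplices (9): [0], [1], [2], [3], [4], [5], [6], [7], [8]
  1-simplices (27): (27 of them)
  2-simplices (18): [0,1,3], [0,1,4], [0,3,7], [0,4,8], [0,6,7], [0,6,8], [1,2,4], [1,2,6], [1,3,5], [1,5,6], [2,3,4], [2,3,7], [2,6,8], [2,7,8], [3,4,5], [4,5,8], [5,6,7], [5,7,8]

giving chain groups C_0 ≅ Z^9, C_1 ≅ Z^27, C_2 ≅ Z^18.

∂_1: C_1 → C_0 sends each edge [p,q] (with p < q) to q − p. For instance
  ∂[5,8] = [8] − [5].
The resulting 9×27 matrix has rank 8, and its Smith normal form has invariant factors (1,1,1,1,1,1,1,1).

The boundary map ∂_2: C_2 → C_1 sends each 2-simplex [p,q,r] to [q,r] − [p,r] + [p,q]. For instance
  ∂[1,3,5] = [3,5] − [1,5] + [1,3],
  ∂[1,5,6] = [5,6] − [1,6] + [1,5].
The 27×18 boundary matrix has rank 18 and Smith normal form diag(1,1,1,1,1,1,1,1,1,1,1,1,1,1,1,1,1,2).

Computing H_k = (kernel of ∂_k) / (image of ∂_{k+1}):

  H_0: rank C_0 − rank ∂_1 = 9 − 8 = 1, and the invariant factors of ∂_1 are all 1, so H_0 = Z.

H_0 ≅ Z.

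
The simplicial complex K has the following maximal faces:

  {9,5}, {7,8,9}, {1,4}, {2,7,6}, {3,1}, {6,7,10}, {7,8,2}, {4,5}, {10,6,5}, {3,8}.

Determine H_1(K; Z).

K has 10 vertices, 16 edges, 5 triangles.
rank ∂_1 = 9, rank ∂_2 = 5 ⇒ b_1 = 16 − 9 − 5 = 2; all invariant factors of ∂_2 are 1 so no torsion. So H_1 ≅ Z^2.

H_1 = Z^2.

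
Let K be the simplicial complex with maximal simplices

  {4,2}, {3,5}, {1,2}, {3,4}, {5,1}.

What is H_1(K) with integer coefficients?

Fix the vertex order 1 < 2 < 3 < 4 < 5 and write every simplex with vertices in increasing order. Then dim K = 1 and the simplices of K are:

  0-simplices (5): [1], [2], [3], [4], [5]
  1-simplices (5): [1,2], [1,5], [2,4], [3,4], [3,5]

so the chain groups are C_0 ≅ Z^5, C_1 ≅ Z^5.

The boundary map ∂_1: C_1 → C_0 sends each edge [p,q] (with p < q) to q − p. For instance
  ∂[1,5] = [5] − [1].
The 5×5 boundary matrix has rank 4 and Smith normal form diag(1,1,1,1).

Now H_k = ker ∂_k / im ∂_{k+1}, so:

  H_1: rank ker ∂_1 − rank ∂_2 = (5 − 4) − 0 = 1, and there is no ∂_2, so H_1 = Z.

H_1 ≅ Z.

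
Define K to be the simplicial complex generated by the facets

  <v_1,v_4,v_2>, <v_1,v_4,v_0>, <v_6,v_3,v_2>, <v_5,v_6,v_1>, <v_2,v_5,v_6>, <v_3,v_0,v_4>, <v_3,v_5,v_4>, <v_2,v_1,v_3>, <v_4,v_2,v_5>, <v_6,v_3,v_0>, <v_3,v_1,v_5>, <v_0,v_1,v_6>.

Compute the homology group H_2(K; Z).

K has 7 vertices, 18 edges, 12 triangles.
rank ∂_2 = 12, rank ∂_3 = 0 ⇒ b_2 = 12 − 12 − 0 = 0. So H_2 ≅ 0.

H_2 ≅ 0.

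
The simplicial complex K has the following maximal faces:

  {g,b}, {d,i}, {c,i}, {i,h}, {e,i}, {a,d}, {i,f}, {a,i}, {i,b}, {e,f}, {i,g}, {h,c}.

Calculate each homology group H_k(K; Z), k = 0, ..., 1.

H_0 ≅ Z,  H_1 ≅ Z^4.

Order the vertices as a < b < c < d < e < f < g < h < i. Listing each simplex with vertices in this order, K has dimension 1 with simplices:

  0-simplices (9): a, b, c, d, e, f, g, h, i
  1-simplices (12): ad, ai, bg, bi, ch, ci, di, ef, ei, fi, gi, hi

giving chain groups C_0 ≅ Z^9, C_1 ≅ Z^12.

The boundary map ∂_1: C_1 → C_0 maps an edge to its endpoints' difference, ∂[p,q] = q − p.
As a 9×12 matrix over Z this has rank 8, with invariant factors (1,1,1,1,1,1,1,1).

Reading off H_k = ker ∂_k / im ∂_{k+1}:

  H_0: rank C_0 − rank ∂_1 = 9 − 8 = 1, and the invariant factors of ∂_1 are all 1, so H_0 ≅ Z.
  H_1: rank ker ∂_1 − rank ∂_2 = (12 − 8) − 0 = 4, and there is no ∂_2, so H_1 ≅ Z^4.

As a check, the Euler characteristic is 9 − 12 = -3, which agrees with 1 − 4 = -3.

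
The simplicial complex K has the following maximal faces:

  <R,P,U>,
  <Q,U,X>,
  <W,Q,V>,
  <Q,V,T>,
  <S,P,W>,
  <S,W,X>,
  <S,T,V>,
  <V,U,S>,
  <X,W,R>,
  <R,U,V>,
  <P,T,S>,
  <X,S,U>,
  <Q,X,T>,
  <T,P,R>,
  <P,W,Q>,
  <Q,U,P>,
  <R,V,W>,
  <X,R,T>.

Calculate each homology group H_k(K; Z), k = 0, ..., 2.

H_0 ≅ Z,  H_1 ≅ Z^2,  H_2 ≅ Z.

Take the total order P < Q < R < S < T < U < V < W < X on the vertex set. Then K (dimension 2) consists of the simplices:

  0-simplices (9): P, Q, R, S, T, U, V, W, X
  1-simplices (27): PQ, PR, PS, PT, PU, PW, QT, QU, QV, QW, QX, RT, RU, RV, RW, RX, ST, SU, SV, SW, SX, TV, TX, UV, UX, VW, WX
  2-simplices (18): PQU, PQW, PRT, PRU, PST, PSW, QTV, QTX, QUX, QVW, RTX, RUV, RVW, RWX, STV, SUV, SUX, SWX

giving chain groups C_0 ≅ Z^9, C_1 ≅ Z^27, C_2 ≅ Z^18.

The boundary map ∂_1: C_1 → C_0 is given by ∂[p,q] = [q] − [p]. For instance
  ∂RV = V − R.
The 9×27 boundary matrix has rank 8 and Smith normal form diag(1,1,1,1,1,1,1,1).

∂_2: C_2 → C_1 sends each 2-simplex [p,q,r] to [q,r] − [p,r] + [p,q]. For instance
  ∂RUV = UV − RV + RU,
  ∂RVW = VW − RW + RV.
The 27×18 boundary matrix has rank 17 and Smith normal form diag(1,1,1,1,1,1,1,1,1,1,1,1,1,1,1,1,1).

Now H_k = ker ∂_k / im ∂_{k+1}, so:

  H_0: rank C_0 − rank ∂_1 = 9 − 8 = 1, and the invariant factors of ∂_1 are all 1, so H_0 ≅ Z.
  H_1: rank ker ∂_1 − rank ∂_2 = (27 − 8) − 17 = 2, and the invariant factors of ∂_2 are all 1, so H_1 ≅ Z^2.
  H_2: rank ker ∂_2 − rank ∂_3 = (18 − 17) − 0 = 1, and there is no ∂_3, so H_2 ≅ Z.

As a check, the Euler characteristic is 9 − 27 + 18 = 0, which agrees with 1 − 2 + 1 = 0.
(K is a triangulation of the torus T^2.)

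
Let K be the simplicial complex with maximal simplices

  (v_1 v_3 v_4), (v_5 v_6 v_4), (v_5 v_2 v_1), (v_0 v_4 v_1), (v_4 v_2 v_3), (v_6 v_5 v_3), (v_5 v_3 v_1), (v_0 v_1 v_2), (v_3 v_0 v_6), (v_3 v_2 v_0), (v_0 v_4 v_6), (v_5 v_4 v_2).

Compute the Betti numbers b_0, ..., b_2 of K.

b_0 = 1, b_1 = 0, b_2 = 0.

We work with the vertex ordering v_0 < v_1 < v_2 < v_3 < v_4 < v_5 < v_6. The simplices of K, each written with vertices in increasing order, are:

  0-simplices (7): [v_0], [v_1], [v_2], [v_3], [v_4], [v_5], [v_6]
  1-simplices (18): (18 of them)
  2-simplices (12): (12 of them)

so the chain groups are C_0 ≅ Z^7, C_1 ≅ Z^18, C_2 ≅ Z^12.

Boundary ∂_1: C_1 → C_0 sends each edge [p,q] (with p < q) to q − p. For instance
  ∂[v_5,v_6] = [v_6] − [v_5].
This gives a 7×18 integer matrix of rank 6; reducing to Smith normal form yields diagonal entries (1,1,1,1,1,1).

The boundary map ∂_2: C_2 → C_1 acts by ∂[p,q,r] = [q,r] − [p,r] + [p,q]. For instance
  ∂[v_0,v_1,v_2] = [v_1,v_2] − [v_0,v_2] + [v_0,v_1],
  ∂[v_1,v_3,v_4] = [v_3,v_4] − [v_1,v_4] + [v_1,v_3].
As a 18×12 matrix over Z this has rank 12, with invariant factors (1,1,1,1,1,1,1,1,1,1,1,2).

From H_k ≅ ker(∂_k) / im(∂_{k+1}) we obtain:

  H_0: rank C_0 − rank ∂_1 = 7 − 6 = 1, and the invariant factors of ∂_1 are all 1, so H_0 ≅ Z.
  H_1: rank ker ∂_1 − rank ∂_2 = (18 − 6) − 12 = 0, and ∂_2 has invariant factor 2 > 1, so H_1 ≅ Z/2.
  H_2: rank ker ∂_2 − rank ∂_3 = (12 − 12) − 0 = 0, and there is no ∂_3, so H_2 ≅ 0.

Hence the Betti numbers are b_0 = 1, b_1 = 0, b_2 = 0.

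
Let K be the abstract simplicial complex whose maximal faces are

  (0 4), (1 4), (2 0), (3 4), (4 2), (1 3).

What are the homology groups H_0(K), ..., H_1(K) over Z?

H_0 = Z,  H_1 = Z^2.

Order the vertices as 0 < 1 < 2 < 3 < 4. Listing each simplex with vertices in this order, K has dimension 1 with simplices:

  0-simplices (5): [0], [1], [2], [3], [4]
  1-simplices (6): [0,2], [0,4], [1,3], [1,4], [2,4], [3,4]

giving chain groups C_0 ≅ Z^5, C_1 ≅ Z^6.

∂_1: C_1 → C_0 sends each edge [p,q] (with p < q) to q − p. For instance
  ∂[3,4] = [4] − [3].
As a 5×6 matrix over Z this has rank 4, with invariant factors (1,1,1,1).

Now H_k = ker ∂_k / im ∂_{k+1}, so:

  H_0: rank C_0 − rank ∂_1 = 5 − 4 = 1, and the invariant factors of ∂_1 are all 1, so H_0 = Z.
  H_1: rank ker ∂_1 − rank ∂_2 = (6 − 4) − 0 = 2, and there is no ∂_2, so H_1 = Z^2.

(K is a triangulation of a wedge of 2 circles.)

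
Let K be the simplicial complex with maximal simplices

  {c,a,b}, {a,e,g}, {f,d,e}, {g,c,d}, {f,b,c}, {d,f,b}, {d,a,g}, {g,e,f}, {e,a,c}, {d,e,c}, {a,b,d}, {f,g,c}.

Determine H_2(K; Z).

Order the vertices as a < b < c < d < e < f < g. Listing each simplex with vertices in this order, K has dimension 2 with simplices:

  0-simplices (7): a, b, c, d, e, f, g
  1-simplices (18): ab, ac, ad, ae, ag, bc, bd, bf, cd, ce, cf, cg, de, df, dg, ef, eg, fg
  2-simplices (12): abc, abd, ace, adg, aeg, bcf, bdf, cde, cdg, cfg, def, efg

giving chain groups C_0 ≅ Z^7, C_1 ≅ Z^18, C_2 ≅ Z^12.

Boundary ∂_1: C_1 → C_0 sends each edge [p,q] (with p < q) to q − p. For instance
  ∂bd = d − b.
The 7×18 boundary matrix has rank 6 and Smith normal form diag(1,1,1,1,1,1).

Boundary ∂_2: C_2 → C_1 maps a triangle to the signed sum of its edges. For instance
  ∂aeg = eg − ag + ae,
  ∂cfg = fg − cg + cf.
This gives a 18×12 integer matrix of rank 12; reducing to Smith normal form yields diagonal entries (1,1,1,1,1,1,1,1,1,1,1,2).

Now H_k = ker ∂_k / im ∂_{k+1}, so:

  H_2: rank ker ∂_2 − rank ∂_3 = (12 − 12) − 0 = 0, and there is no ∂_3, so H_2 = 0.

(K is a triangulation of the real projective plane RP^2.)

H_2 ≅ 0.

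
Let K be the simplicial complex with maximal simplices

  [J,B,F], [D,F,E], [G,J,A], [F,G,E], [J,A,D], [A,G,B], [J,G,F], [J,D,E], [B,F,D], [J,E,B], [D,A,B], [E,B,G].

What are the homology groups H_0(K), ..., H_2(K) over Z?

Take the total order A < B < D < E < F < G < J on the vertex set. Then K (dimension 2) consists of the simplices:

  0-simplices (7): A, B, D, E, F, G, J
  1-simplices (18): AB, AD, AG, AJ, BD, BE, BF, BG, BJ, DE, DF, DJ, EF, EG, EJ, FG, FJ, GJ
  2-simplices (12): ABD, ABG, ADJ, AGJ, BDF, BEG, BEJ, BFJ, DEF, DEJ, EFG, FGJ

so the chain groups are C_0 ≅ Z^7, C_1 ≅ Z^18, C_2 ≅ Z^12.

∂_1: C_1 → C_0 is given by ∂[p,q] = [q] − [p]. For instance
  ∂AD = D − A.
As a 7×18 matrix over Z this has rank 6, with invariant factors (1,1,1,1,1,1).

The boundary map ∂_2: C_2 → C_1 acts by ∂[p,q,r] = [q,r] − [p,r] + [p,q]. For instance
  ∂BFJ = FJ − BJ + BF,
  ∂ABD = BD − AD + AB.
The 18×12 boundary matrix has rank 12 and Smith normal form diag(1,1,1,1,1,1,1,1,1,1,1,2).

Computing H_k = (kernel of ∂_k) / (image of ∂_{k+1}):

  H_0: rank C_0 − rank ∂_1 = 7 − 6 = 1, and the invariant factors of ∂_1 are all 1, so H_0 = Z.
  H_1: rank ker ∂_1 − rank ∂_2 = (18 − 6) − 12 = 0, and ∂_2 has invariant factor 2 > 1, so H_1 = Z/2Z.
  H_2: rank ker ∂_2 − rank ∂_3 = (12 − 12) − 0 = 0, and there is no ∂_3, so H_2 = 0.

As a check, the Euler characteristic is 7 − 18 + 12 = 1, which agrees with 1 − 0 + 0 = 1.

H_0 = Z,  H_1 = Z/2Z,  H_2 = 0.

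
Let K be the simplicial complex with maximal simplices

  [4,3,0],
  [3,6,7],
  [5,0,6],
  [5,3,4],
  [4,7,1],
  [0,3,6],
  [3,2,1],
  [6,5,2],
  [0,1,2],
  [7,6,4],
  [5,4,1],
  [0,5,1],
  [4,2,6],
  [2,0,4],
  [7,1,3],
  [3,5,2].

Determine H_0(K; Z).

We work with the vertex ordering 0 < 1 < 2 < 3 < 4 < 5 < 6 < 7. The simplices of K, each written with vertices in increasing order, are:

  0-simplices (8): [0], [1], [2], [3], [4], [5], [6], [7]
  1-simplices (24): (24 of them)
  2-simplices (16): [0,1,2], [0,1,5], [0,2,4], [0,3,4], [0,3,6], [0,5,6], [1,2,3], [1,3,7], [1,4,5], [1,4,7], [2,3,5], [2,4,6], [2,5,6], [3,4,5], [3,6,7], [4,6,7]

Hence C_0 ≅ Z^8, C_1 ≅ Z^24, C_2 ≅ Z^16.

Boundary ∂_1: C_1 → C_0 maps an edge to its endpoints' difference, ∂[p,q] = q − p. For instance
  ∂[2,3] = [3] − [2].
The resulting 8×24 matrix has rank 7, and its Smith normal form has invariant factors (1,1,1,1,1,1,1).

∂_2: C_2 → C_1 acts by ∂[p,q,r] = [q,r] − [p,r] + [p,q]. For instance
  ∂[1,2,3] = [2,3] − [1,3] + [1,2],
  ∂[2,4,6] = [4,6] − [2,6] + [2,4].
The resulting 24×16 matrix has rank 15, and its Smith normal form has invariant factors (1,1,1,1,1,1,1,1,1,1,1,1,1,1,1).

From H_k ≅ ker(∂_k) / im(∂_{k+1}) we obtain:

  H_0: rank C_0 − rank ∂_1 = 8 − 7 = 1, and the invariant factors of ∂_1 are all 1, so H_0 = Z.

H_0 ≅ Z.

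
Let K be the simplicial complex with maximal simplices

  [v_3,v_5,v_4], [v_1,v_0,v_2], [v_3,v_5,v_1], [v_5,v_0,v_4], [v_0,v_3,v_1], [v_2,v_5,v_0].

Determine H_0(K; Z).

H_0 = Z.

Take the total order v_0 < v_1 < v_2 < v_3 < v_4 < v_5 on the vertex set. Then K (dimension 2) consists of the simplices:

  0-simplices (6): [v_0], [v_1], [v_2], [v_3], [v_4], [v_5]
  1-simplices (12): [v_0,v_1], [v_0,v_2], [v_0,v_3], [v_0,v_4], [v_0,v_5], [v_1,v_2], [v_1,v_3], [v_1,v_5], [v_2,v_5], [v_3,v_4], [v_3,v_5], [v_4,v_5]
  2-simplices (6): [v_0,v_1,v_2], [v_0,v_1,v_3], [v_0,v_2,v_5], [v_0,v_4,v_5], [v_1,v_3,v_5], [v_3,v_4,v_5]

so the chain groups are C_0 ≅ Z^6, C_1 ≅ Z^12, C_2 ≅ Z^6.

The boundary map ∂_1: C_1 → C_0 sends each edge [p,q] (with p < q) to q − p.
This gives a 6×12 integer matrix of rank 5; reducing to Smith normal form yields diagonal entries (1,1,1,1,1).

The boundary map ∂_2: C_2 → C_1 maps a triangle to the signed sum of its edges. For instance
  ∂[v_0,v_1,v_2] = [v_1,v_2] − [v_0,v_2] + [v_0,v_1],
  ∂[v_3,v_4,v_5] = [v_4,v_5] − [v_3,v_5] + [v_3,v_4].
The resulting 12×6 matrix has rank 6, and its Smith normal form has invariant factors (1,1,1,1,1,1).

Computing H_k = (kernel of ∂_k) / (image of ∂_{k+1}):

  H_0: rank C_0 − rank ∂_1 = 6 − 5 = 1, and the invariant factors of ∂_1 are all 1, so H_0 = Z.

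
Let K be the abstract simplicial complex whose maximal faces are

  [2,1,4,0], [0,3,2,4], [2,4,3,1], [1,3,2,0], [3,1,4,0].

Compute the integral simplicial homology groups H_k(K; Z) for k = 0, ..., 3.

H_0 ≅ Z,  H_1 = 0,  H_2 = 0,  H_3 ≅ Z.

We work with the vertex ordering 0 < 1 < 2 < 3 < 4. The simplices of K, each written with vertices in increasing order, are:

  0-simplices (5): [0], [1], [2], [3], [4]
  1-simplices (10): [0,1], [0,2], [0,3], [0,4], [1,2], [1,3], [1,4], [2,3], [2,4], [3,4]
  2-simplices (10): [0,1,2], [0,1,3], [0,1,4], [0,2,3], [0,2,4], [0,3,4], [1,2,3], [1,2,4], [1,3,4], [2,3,4]
  3-simplices (5): [0,1,2,3], [0,1,2,4], [0,1,3,4], [0,2,3,4], [1,2,3,4]

giving chain groups C_0 ≅ Z^5, C_1 ≅ Z^10, C_2 ≅ Z^10, C_3 ≅ Z^5.

Boundary ∂_1: C_1 → C_0 sends each edge [p,q] (with p < q) to q − p. For instance
  ∂[0,1] = [1] − [0].
The resulting 5×10 matrix has rank 4, and its Smith normal form has invariant factors (1,1,1,1).

Boundary ∂_2: C_2 → C_1 acts by ∂[p,q,r] = [q,r] − [p,r] + [p,q]. For instance
  ∂[0,1,2] = [1,2] − [0,2] + [0,1],
  ∂[0,2,3] = [2,3] − [0,3] + [0,2].
The resulting 10×10 matrix has rank 6, and its Smith normal form has invariant factors (1,1,1,1,1,1).

Boundary ∂_3: C_3 → C_2 sends each 3-simplex σ to the alternating sum Σ_i (−1)^i (σ with its i-th vertex removed). For instance
  ∂[1,2,3,4] = [2,3,4] − [1,3,4] + [1,2,4] − [1,2,3],
  ∂[0,1,2,3] = [1,2,3] − [0,2,3] + [0,1,3] − [0,1,2].
The resulting 10×5 matrix has rank 4, and its Smith normal form has invariant factors (1,1,1,1).

Now H_k = ker ∂_k / im ∂_{k+1}, so:

  H_0: rank C_0 − rank ∂_1 = 5 − 4 = 1, and the invariant factors of ∂_1 are all 1, so H_0 ≅ Z.
  H_1: rank ker ∂_1 − rank ∂_2 = (10 − 4) − 6 = 0, and the invariant factors of ∂_2 are all 1, so H_1 ≅ 0.
  H_2: rank ker ∂_2 − rank ∂_3 = (10 − 6) − 4 = 0, and the invariant factors of ∂_3 are all 1, so H_2 ≅ 0.
  H_3: rank ker ∂_3 − rank ∂_4 = (5 − 4) − 0 = 1, and there is no ∂_4, so H_3 ≅ Z.

As a check, the Euler characteristic is 5 − 10 + 10 − 5 = 0, which agrees with 1 − 0 + 0 − 1 = 0.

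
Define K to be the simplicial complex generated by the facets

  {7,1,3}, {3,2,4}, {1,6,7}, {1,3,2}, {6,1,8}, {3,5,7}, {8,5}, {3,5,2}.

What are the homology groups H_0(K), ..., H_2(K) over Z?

H_0 ≅ Z,  H_1 ≅ Z,  H_2 = 0.

Fix the vertex order 1 < 2 < 3 < 4 < 5 < 6 < 7 < 8 and write every simplex with vertices in increasing order. Then dim K = 2 and the simplices of K are:

  0-simplices (8): [1], [2], [3], [4], [5], [6], [7], [8]
  1-simplices (15): [1,2], [1,3], [1,6], [1,7], [1,8], [2,3], [2,4], [2,5], [3,4], [3,5], [3,7], [5,7], [5,8], [6,7], [6,8]
  2-simplices (7): [1,2,3], [1,3,7], [1,6,7], [1,6,8], [2,3,4], [2,3,5], [3,5,7]

so the chain groups are C_0 ≅ Z^8, C_1 ≅ Z^15, C_2 ≅ Z^7.

The boundary map ∂_1: C_1 → C_0 is given by ∂[p,q] = [q] − [p].
The resulting 8×15 matrix has rank 7, and its Smith normal form has invariant factors (1,1,1,1,1,1,1).

∂_2: C_2 → C_1 maps a triangle to the signed sum of its edges. For instance
  ∂[1,6,8] = [6,8] − [1,8] + [1,6],
  ∂[3,5,7] = [5,7] − [3,7] + [3,5].
The 15×7 boundary matrix has rank 7 and Smith normal form diag(1,1,1,1,1,1,1).

From H_k ≅ ker(∂_k) / im(∂_{k+1}) we obtain:

  H_0: rank C_0 − rank ∂_1 = 8 − 7 = 1, and the invariant factors of ∂_1 are all 1, so H_0 ≅ Z.
  H_1: rank ker ∂_1 − rank ∂_2 = (15 − 7) − 7 = 1, and the invariant factors of ∂_2 are all 1, so H_1 ≅ Z.
  H_2: rank ker ∂_2 − rank ∂_3 = (7 − 7) − 0 = 0, and there is no ∂_3, so H_2 ≅ 0.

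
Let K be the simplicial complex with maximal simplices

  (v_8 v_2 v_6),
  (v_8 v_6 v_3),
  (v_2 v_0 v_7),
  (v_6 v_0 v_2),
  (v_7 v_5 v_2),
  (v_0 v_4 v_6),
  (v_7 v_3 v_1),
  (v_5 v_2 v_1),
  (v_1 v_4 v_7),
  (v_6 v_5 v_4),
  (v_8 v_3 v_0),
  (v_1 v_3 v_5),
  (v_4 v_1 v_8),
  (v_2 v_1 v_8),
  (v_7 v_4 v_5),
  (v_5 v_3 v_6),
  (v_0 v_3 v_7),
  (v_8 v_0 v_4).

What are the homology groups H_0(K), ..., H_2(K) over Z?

H_0 ≅ Z,  H_1 ≅ Z × Z/2,  H_2 = 0.

Fix the vertex order v_0 < v_1 < v_2 < v_3 < v_4 < v_5 < v_6 < v_7 < v_8 and write every simplex with vertices in increasing order. Then dim K = 2 and the simplices of K are:

  0-simplices (9): [v_0], [v_1], [v_2], [v_3], [v_4], [v_5], [v_6], [v_7], [v_8]
  1-simplices (27): (27 of them)
  2-simplices (18): (18 of them)

giving chain groups C_0 ≅ Z^9, C_1 ≅ Z^27, C_2 ≅ Z^18.

The boundary map ∂_1: C_1 → C_0 sends each edge [p,q] (with p < q) to q − p. For instance
  ∂[v_2,v_8] = [v_8] − [v_2].
The 9×27 boundary matrix has rank 8 and Smith normal form diag(1,1,1,1,1,1,1,1).

Boundary ∂_2: C_2 → C_1 sends each 2-simplex [p,q,r] to [q,r] − [p,r] + [p,q]. For instance
  ∂[v_1,v_4,v_8] = [v_4,v_8] − [v_1,v_8] + [v_1,v_4],
  ∂[v_1,v_3,v_5] = [v_3,v_5] − [v_1,v_5] + [v_1,v_3].
This gives a 27×18 integer matrix of rank 18; reducing to Smith normal form yields diagonal entries (1,1,1,1,1,1,1,1,1,1,1,1,1,1,1,1,1,2).

Now H_k = ker ∂_k / im ∂_{k+1}, so:

  H_0: rank C_0 − rank ∂_1 = 9 − 8 = 1, and the invariant factors of ∂_1 are all 1, so H_0 = Z.
  H_1: rank ker ∂_1 − rank ∂_2 = (27 − 8) − 18 = 1, and ∂_2 has invariant factor 2 > 1, so H_1 = Z × Z/2.
  H_2: rank ker ∂_2 − rank ∂_3 = (18 − 18) − 0 = 0, and there is no ∂_3, so H_2 = 0.

(K is a triangulation of the Klein bottle.)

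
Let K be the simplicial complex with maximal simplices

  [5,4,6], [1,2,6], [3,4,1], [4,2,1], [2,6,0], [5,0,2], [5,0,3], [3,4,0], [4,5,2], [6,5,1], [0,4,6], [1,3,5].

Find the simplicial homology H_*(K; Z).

H_0 = Z,  H_1 = Z/2Z,  H_2 = 0.

Order the vertices as 0 < 1 < 2 < 3 < 4 < 5 < 6. Listing each simplex with vertices in this order, K has dimension 2 with simplices:

  0-simplices (7): [0], [1], [2], [3], [4], [5], [6]
  1-simplices (18): [0,2], [0,3], [0,4], [0,5], [0,6], [1,2], [1,3], [1,4], [1,5], [1,6], [2,4], [2,5], [2,6], [3,4], [3,5], [4,5], [4,6], [5,6]
  2-simplices (12): [0,2,5], [0,2,6], [0,3,4], [0,3,5], [0,4,6], [1,2,4], [1,2,6], [1,3,4], [1,3,5], [1,5,6], [2,4,5], [4,5,6]

so the chain groups are C_0 ≅ Z^7, C_1 ≅ Z^18, C_2 ≅ Z^12.

Boundary ∂_1: C_1 → C_0 maps an edge to its endpoints' difference, ∂[p,q] = q − p.
As a 7×18 matrix over Z this has rank 6, with invariant factors (1,1,1,1,1,1).

Boundary ∂_2: C_2 → C_1 sends each 2-simplex [p,q,r] to [q,r] − [p,r] + [p,q]. For instance
  ∂[1,3,4] = [3,4] − [1,4] + [1,3],
  ∂[1,2,6] = [2,6] − [1,6] + [1,2].
This gives a 18×12 integer matrix of rank 12; reducing to Smith normal form yields diagonal entries (1,1,1,1,1,1,1,1,1,1,1,2).

Now H_k = ker ∂_k / im ∂_{k+1}, so:

  H_0: rank C_0 − rank ∂_1 = 7 − 6 = 1, and the invariant factors of ∂_1 are all 1, so H_0 ≅ Z.
  H_1: rank ker ∂_1 − rank ∂_2 = (18 − 6) − 12 = 0, and ∂_2 has invariant factor 2 > 1, so H_1 ≅ Z/2Z.
  H_2: rank ker ∂_2 − rank ∂_3 = (12 − 12) − 0 = 0, and there is no ∂_3, so H_2 ≅ 0.

As a check, the Euler characteristic is 7 − 18 + 12 = 1, which agrees with 1 − 0 + 0 = 1.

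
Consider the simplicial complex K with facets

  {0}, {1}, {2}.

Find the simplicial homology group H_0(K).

Fix the vertex order 0 < 1 < 2 and write every simplex with vertices in increasing order. Then dim K = 0 and the simplices of K are:

  0-simplices (3): [0], [1], [2]

Hence C_0 ≅ Z^3.

Now H_k = ker ∂_k / im ∂_{k+1}, so:

  H_0: rank C_0 − rank ∂_1 = 3 − 0 = 3, and there is no ∂_1, so H_0 = Z^3.

H_0 = Z^3.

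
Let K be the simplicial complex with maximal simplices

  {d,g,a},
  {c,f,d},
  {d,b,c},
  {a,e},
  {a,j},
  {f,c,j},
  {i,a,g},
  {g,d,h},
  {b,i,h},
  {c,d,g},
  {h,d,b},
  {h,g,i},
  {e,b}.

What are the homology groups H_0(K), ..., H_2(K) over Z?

H_0 = Z,  H_1 = Z^2,  H_2 = 0.

Take the total order a < b < c < d < e < f < g < h < i < j on the vertex set. Then K (dimension 2) consists of the simplices:

  0-simplices (10): a, b, c, d, e, f, g, h, i, j
  1-simplices (21): ad, ae, ag, ai, aj, bc, bd, be, bh, bi, cd, cf, cg, cj, df, dg, dh, fj, gh, gi, hi
  2-simplices (10): adg, agi, bcd, bdh, bhi, cdf, cdg, cfj, dgh, ghi

so the chain groups are C_0 ≅ Z^10, C_1 ≅ Z^21, C_2 ≅ Z^10.

Boundary ∂_1: C_1 → C_0 is given by ∂[p,q] = [q] − [p].
This gives a 10×21 integer matrix of rank 9; reducing to Smith normal form yields diagonal entries (1,1,1,1,1,1,1,1,1).

Boundary ∂_2: C_2 → C_1 maps a triangle to the signed sum of its edges. For instance
  ∂bdh = dh − bh + bd,
  ∂ghi = hi − gi + gh.
The resulting 21×10 matrix has rank 10, and its Smith normal form has invariant factors (1,1,1,1,1,1,1,1,1,1).

Computing H_k = (kernel of ∂_k) / (image of ∂_{k+1}):

  H_0: rank C_0 − rank ∂_1 = 10 − 9 = 1, and the invariant factors of ∂_1 are all 1, so H_0 = Z.
  H_1: rank ker ∂_1 − rank ∂_2 = (21 − 9) − 10 = 2, and the invariant factors of ∂_2 are all 1, so H_1 = Z^2.
  H_2: rank ker ∂_2 − rank ∂_3 = (10 − 10) − 0 = 0, and there is no ∂_3, so H_2 = 0.

As a check, the Euler characteristic is 10 − 21 + 10 = -1, which agrees with 1 − 2 + 0 = -1.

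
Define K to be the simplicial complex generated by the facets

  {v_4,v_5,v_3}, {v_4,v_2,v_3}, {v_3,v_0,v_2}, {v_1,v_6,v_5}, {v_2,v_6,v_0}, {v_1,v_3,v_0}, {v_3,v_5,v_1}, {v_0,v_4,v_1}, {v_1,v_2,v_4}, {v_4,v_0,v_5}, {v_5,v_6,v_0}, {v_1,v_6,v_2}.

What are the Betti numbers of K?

Fix the vertex order v_0 < v_1 < v_2 < v_3 < v_4 < v_5 < v_6 and write every simplex with vertices in increasing order. Then dim K = 2 and the simplices of K are:

  0-simplices (7): [v_0], [v_1], [v_2], [v_3], [v_4], [v_5], [v_6]
  1-simplices (18): (18 of them)
  2-simplices (12): (12 of them)

giving chain groups C_0 ≅ Z^7, C_1 ≅ Z^18, C_2 ≅ Z^12.

Boundary ∂_1: C_1 → C_0 maps an edge to its endpoints' difference, ∂[p,q] = q − p. For instance
  ∂[v_0,v_2] = [v_2] − [v_0].
The resulting 7×18 matrix has rank 6, and its Smith normal form has invariant factors (1,1,1,1,1,1).

∂_2: C_2 → C_1 acts by ∂[p,q,r] = [q,r] − [p,r] + [p,q]. For instance
  ∂[v_1,v_2,v_6] = [v_2,v_6] − [v_1,v_6] + [v_1,v_2],
  ∂[v_3,v_4,v_5] = [v_4,v_5] − [v_3,v_5] + [v_3,v_4].
This gives a 18×12 integer matrix of rank 12; reducing to Smith normal form yields diagonal entries (1,1,1,1,1,1,1,1,1,1,1,2).

Reading off H_k = ker ∂_k / im ∂_{k+1}:

  H_0: rank C_0 − rank ∂_1 = 7 − 6 = 1, and the invariant factors of ∂_1 are all 1, so H_0 ≅ Z.
  H_1: rank ker ∂_1 − rank ∂_2 = (18 − 6) − 12 = 0, and ∂_2 has invariant factor 2 > 1, so H_1 ≅ Z/2.
  H_2: rank ker ∂_2 − rank ∂_3 = (12 − 12) − 0 = 0, and there is no ∂_3, so H_2 ≅ 0.

Hence the Betti numbers are b_0 = 1, b_1 = 0, b_2 = 0.

b_0 = 1, b_1 = 0, b_2 = 0.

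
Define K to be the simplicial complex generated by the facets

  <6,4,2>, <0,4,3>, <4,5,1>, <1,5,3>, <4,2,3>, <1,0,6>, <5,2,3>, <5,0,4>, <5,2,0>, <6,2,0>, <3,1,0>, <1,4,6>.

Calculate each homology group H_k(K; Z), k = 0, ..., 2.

K has 7 vertices, 18 edges, 12 triangles.
rank ∂_0 = 0, rank ∂_1 = 6 ⇒ b_0 = 7 − 0 − 6 = 1; all invariant factors of ∂_1 are 1 so no torsion. So H_0 = Z.
rank ∂_1 = 6, rank ∂_2 = 12 ⇒ b_1 = 18 − 6 − 12 = 0; ∂_2 has invariant factor(s) [2] giving torsion. So H_1 = Z/2.
rank ∂_2 = 12, rank ∂_3 = 0 ⇒ b_2 = 12 − 12 − 0 = 0. So H_2 = 0.

H_0 ≅ Z,  H_1 ≅ Z/2,  H_2 = 0.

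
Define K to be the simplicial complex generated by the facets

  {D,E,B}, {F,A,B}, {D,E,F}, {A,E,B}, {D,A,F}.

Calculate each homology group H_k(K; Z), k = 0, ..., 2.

We work with the vertex ordering A < B < D < E < F. The simplices of K, each written with vertices in increasing order, are:

  0-simplices (5): A, B, D, E, F
  1-simplices (10): AB, AD, AE, AF, BD, BE, BF, DE, DF, EF
  2-simplices (5): ABE, ABF, ADF, BDE, DEF

giving chain groups C_0 ≅ Z^5, C_1 ≅ Z^10, C_2 ≅ Z^5.

∂_1: C_1 → C_0 sends each edge [p,q] (with p < q) to q − p. For instance
  ∂BE = E − B.
The 5×10 boundary matrix has rank 4 and Smith normal form diag(1,1,1,1).

The boundary map ∂_2: C_2 → C_1 sends each 2-simplex [p,q,r] to [q,r] − [p,r] + [p,q]. For instance
  ∂ABE = BE − AE + AB,
  ∂ABF = BF − AF + AB.
The 10×5 boundary matrix has rank 5 and Smith normal form diag(1,1,1,1,1).

Now H_k = ker ∂_k / im ∂_{k+1}, so:

  H_0: rank C_0 − rank ∂_1 = 5 − 4 = 1, and the invariant factors of ∂_1 are all 1, so H_0 = Z.
  H_1: rank ker ∂_1 − rank ∂_2 = (10 − 4) − 5 = 1, and the invariant factors of ∂_2 are all 1, so H_1 = Z.
  H_2: rank ker ∂_2 − rank ∂_3 = (5 − 5) − 0 = 0, and there is no ∂_3, so H_2 = 0.

As a check, the Euler characteristic is 5 − 10 + 5 = 0, which agrees with 1 − 1 + 0 = 0.

H_0 = Z,  H_1 = Z,  H_2 = 0.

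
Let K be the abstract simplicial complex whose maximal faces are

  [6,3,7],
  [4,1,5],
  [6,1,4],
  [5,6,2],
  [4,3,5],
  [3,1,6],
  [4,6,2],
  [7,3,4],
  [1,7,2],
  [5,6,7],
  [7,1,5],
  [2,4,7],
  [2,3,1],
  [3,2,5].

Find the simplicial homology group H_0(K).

Take the total order 1 < 2 < 3 < 4 < 5 < 6 < 7 on the vertex set. Then K (dimension 2) consists of the simplices:

  0-simplices (7): [1], [2], [3], [4], [5], [6], [7]
  1-simplices (21): [1,2], [1,3], [1,4], [1,5], [1,6], [1,7], [2,3], [2,4], [2,5], [2,6], [2,7], [3,4], [3,5], [3,6], [3,7], [4,5], [4,6], [4,7], [5,6], [5,7], [6,7]
  2-simplices (14): [1,2,3], [1,2,7], [1,3,6], [1,4,5], [1,4,6], [1,5,7], [2,3,5], [2,4,6], [2,4,7], [2,5,6], [3,4,5], [3,4,7], [3,6,7], [5,6,7]

so the chain groups are C_0 ≅ Z^7, C_1 ≅ Z^21, C_2 ≅ Z^14.

∂_1: C_1 → C_0 sends each edge [p,q] (with p < q) to q − p. For instance
  ∂[3,7] = [7] − [3].
The 7×21 boundary matrix has rank 6 and Smith normal form diag(1,1,1,1,1,1).

The boundary map ∂_2: C_2 → C_1 sends each 2-simplex [p,q,r] to [q,r] − [p,r] + [p,q]. For instance
  ∂[1,4,5] = [4,5] − [1,5] + [1,4],
  ∂[2,4,7] = [4,7] − [2,7] + [2,4].
This gives a 21×14 integer matrix of rank 13; reducing to Smith normal form yields diagonal entries (1,1,1,1,1,1,1,1,1,1,1,1,1).

From H_k ≅ ker(∂_k) / im(∂_{k+1}) we obtain:

  H_0: rank C_0 − rank ∂_1 = 7 − 6 = 1, and the invariant factors of ∂_1 are all 1, so H_0 ≅ Z.

H_0 = Z.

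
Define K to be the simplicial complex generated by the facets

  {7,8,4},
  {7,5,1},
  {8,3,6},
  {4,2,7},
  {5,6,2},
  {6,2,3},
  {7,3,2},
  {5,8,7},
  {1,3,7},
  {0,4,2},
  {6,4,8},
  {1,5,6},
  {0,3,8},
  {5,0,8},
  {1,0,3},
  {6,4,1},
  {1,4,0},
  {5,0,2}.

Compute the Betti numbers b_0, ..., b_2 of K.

Take the total order 0 < 1 < 2 < 3 < 4 < 5 < 6 < 7 < 8 on the vertex set. Then K (dimension 2) consists of the simplices:

  0-simplices (9): [0], [1], [2], [3], [4], [5], [6], [7], [8]
  1-simplices (27): (27 of them)
  2-simplices (18): [0,1,3], [0,1,4], [0,2,4], [0,2,5], [0,3,8], [0,5,8], [1,3,7], [1,4,6], [1,5,6], [1,5,7], [2,3,6], [2,3,7], [2,4,7], [2,5,6], [3,6,8], [4,6,8], [4,7,8], [5,7,8]

giving chain groups C_0 ≅ Z^9, C_1 ≅ Z^27, C_2 ≅ Z^18.

∂_1: C_1 → C_0 is given by ∂[p,q] = [q] − [p].
The resulting 9×27 matrix has rank 8, and its Smith normal form has invariant factors (1,1,1,1,1,1,1,1).

Boundary ∂_2: C_2 → C_1 maps a triangle to the signed sum of its edges. For instance
  ∂[2,4,7] = [4,7] − [2,7] + [2,4],
  ∂[0,5,8] = [5,8] − [0,8] + [0,5].
As a 27×18 matrix over Z this has rank 17, with invariant factors (1,1,1,1,1,1,1,1,1,1,1,1,1,1,1,1,1).

Reading off H_k = ker ∂_k / im ∂_{k+1}:

  H_0: rank C_0 − rank ∂_1 = 9 − 8 = 1, and the invariant factors of ∂_1 are all 1, so H_0 ≅ Z.
  H_1: rank ker ∂_1 − rank ∂_2 = (27 − 8) − 17 = 2, and the invariant factors of ∂_2 are all 1, so H_1 ≅ Z^2.
  H_2: rank ker ∂_2 − rank ∂_3 = (18 − 17) − 0 = 1, and there is no ∂_3, so H_2 ≅ Z.

Hence the Betti numbers are b_0 = 1, b_1 = 2, b_2 = 1.

b_0 = 1, b_1 = 2, b_2 = 1.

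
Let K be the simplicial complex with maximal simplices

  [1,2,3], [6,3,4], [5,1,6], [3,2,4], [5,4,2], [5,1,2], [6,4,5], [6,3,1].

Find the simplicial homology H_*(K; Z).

Order the vertices as 1 < 2 < 3 < 4 < 5 < 6. Listing each simplex with vertices in this order, K has dimension 2 with simplices:

  0-simplices (6): [1], [2], [3], [4], [5], [6]
  1-simplices (12): [1,2], [1,3], [1,5], [1,6], [2,3], [2,4], [2,5], [3,4], [3,6], [4,5], [4,6], [5,6]
  2-simplices (8): [1,2,3], [1,2,5], [1,3,6], [1,5,6], [2,3,4], [2,4,5], [3,4,6], [4,5,6]

giving chain groups C_0 ≅ Z^6, C_1 ≅ Z^12, C_2 ≅ Z^8.

∂_1: C_1 → C_0 sends each edge [p,q] (with p < q) to q − p.
This gives a 6×12 integer matrix of rank 5; reducing to Smith normal form yields diagonal entries (1,1,1,1,1).

Boundary ∂_2: C_2 → C_1 sends each 2-simplex [p,q,r] to [q,r] − [p,r] + [p,q]. For instance
  ∂[2,4,5] = [4,5] − [2,5] + [2,4],
  ∂[1,3,6] = [3,6] − [1,6] + [1,3].
The resulting 12×8 matrix has rank 7, and its Smith normal form has invariant factors (1,1,1,1,1,1,1).

Now H_k = ker ∂_k / im ∂_{k+1}, so:

  H_0: rank C_0 − rank ∂_1 = 6 − 5 = 1, and the invariant factors of ∂_1 are all 1, so H_0 = Z.
  H_1: rank ker ∂_1 − rank ∂_2 = (12 − 5) − 7 = 0, and the invariant factors of ∂_2 are all 1, so H_1 = 0.
  H_2: rank ker ∂_2 − rank ∂_3 = (8 − 7) − 0 = 1, and there is no ∂_3, so H_2 = Z.

As a check, the Euler characteristic is 6 − 12 + 8 = 2, which agrees with 1 − 0 + 1 = 2.
(K is a triangulation of the 2-sphere S^2.)

H_0 = Z,  H_1 = 0,  H_2 = Z.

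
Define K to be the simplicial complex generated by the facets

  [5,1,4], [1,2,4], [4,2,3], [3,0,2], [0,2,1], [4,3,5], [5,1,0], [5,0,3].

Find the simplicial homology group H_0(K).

H_0 ≅ Z.

Take the total order 0 < 1 < 2 < 3 < 4 < 5 on the vertex set. Then K (dimension 2) consists of the simplices:

  0-simplices (6): [0], [1], [2], [3], [4], [5]
  1-simplices (12): [0,1], [0,2], [0,3], [0,5], [1,2], [1,4], [1,5], [2,3], [2,4], [3,4], [3,5], [4,5]
  2-simplices (8): [0,1,2], [0,1,5], [0,2,3], [0,3,5], [1,2,4], [1,4,5], [2,3,4], [3,4,5]

Hence C_0 ≅ Z^6, C_1 ≅ Z^12, C_2 ≅ Z^8.

∂_1: C_1 → C_0 is given by ∂[p,q] = [q] − [p]. For instance
  ∂[1,2] = [2] − [1].
This gives a 6×12 integer matrix of rank 5; reducing to Smith normal form yields diagonal entries (1,1,1,1,1).

Boundary ∂_2: C_2 → C_1 sends each 2-simplex [p,q,r] to [q,r] − [p,r] + [p,q]. For instance
  ∂[0,2,3] = [2,3] − [0,3] + [0,2],
  ∂[3,4,5] = [4,5] − [3,5] + [3,4].
As a 12×8 matrix over Z this has rank 7, with invariant factors (1,1,1,1,1,1,1).

Now H_k = ker ∂_k / im ∂_{k+1}, so:

  H_0: rank C_0 − rank ∂_1 = 6 − 5 = 1, and the invariant factors of ∂_1 are all 1, so H_0 = Z.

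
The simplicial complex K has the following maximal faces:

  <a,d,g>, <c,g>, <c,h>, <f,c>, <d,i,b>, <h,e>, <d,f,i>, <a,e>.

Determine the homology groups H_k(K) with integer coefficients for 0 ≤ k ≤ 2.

Order the vertices as a < b < c < d < e < f < g < h < i. Listing each simplex with vertices in this order, K has dimension 2 with simplices:

  0-simplices (9): a, b, c, d, e, f, g, h, i
  1-simplices (13): ad, ae, ag, bd, bi, cf, cg, ch, df, dg, di, eh, fi
  2-simplices (3): adg, bdi, dfi

Hence C_0 ≅ Z^9, C_1 ≅ Z^13, C_2 ≅ Z^3.

The boundary map ∂_1: C_1 → C_0 maps an edge to its endpoints' difference, ∂[p,q] = q − p. For instance
  ∂di = i − d.
As a 9×13 matrix over Z this has rank 8, with invariant factors (1,1,1,1,1,1,1,1).

Boundary ∂_2: C_2 → C_1 maps a triangle to the signed sum of its edges. For instance
  ∂bdi = di − bi + bd,
  ∂adg = dg − ag + ad.
This gives a 13×3 integer matrix of rank 3; reducing to Smith normal form yields diagonal entries (1,1,1).

Computing H_k = (kernel of ∂_k) / (image of ∂_{k+1}):

  H_0: rank C_0 − rank ∂_1 = 9 − 8 = 1, and the invariant factors of ∂_1 are all 1, so H_0 ≅ Z.
  H_1: rank ker ∂_1 − rank ∂_2 = (13 − 8) − 3 = 2, and the invariant factors of ∂_2 are all 1, so H_1 ≅ Z^2.
  H_2: rank ker ∂_2 − rank ∂_3 = (3 − 3) − 0 = 0, and there is no ∂_3, so H_2 ≅ 0.

H_0 = Z,  H_1 = Z^2,  H_2 = 0.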